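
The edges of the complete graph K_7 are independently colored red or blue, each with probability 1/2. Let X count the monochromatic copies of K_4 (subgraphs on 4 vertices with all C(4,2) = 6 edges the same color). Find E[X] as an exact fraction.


Let X = Σ_S X_S over the C(7, 4) = 35 subsets S of size 4, where X_S = 1 if the K_4 on S is monochromatic.
For a fixed S, the K_4 on S has C(4, 2) = 6 edges. P[all 6 edges red] = (1/2)^6, and likewise for blue, so P[monochromatic] = 2·(1/2)^6 = 2^{1 − 6} = 1/32.
Summing: E[X] = C(7, 4) · 2^{1 − 6} = 35 · 1/32 = 35/32.
Numerically: E[X] ≈ 1.093750.

E[X] = C(7,4)·2^(1−C(4,2)) = 35/32 ≈ 1.093750.


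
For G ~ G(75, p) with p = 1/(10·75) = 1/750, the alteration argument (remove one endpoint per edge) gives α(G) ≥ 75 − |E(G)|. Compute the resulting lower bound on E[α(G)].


E[|E(G)|] = C(75, 2)·p = 2775 · (1/750) = 37/10.
E[α(G)] ≥ n − E[|E(G)|] = 75 − 37/10 = 713/10.
Numerically: ≈ 71.300000.
(This is only a lower bound; the true E[α(G)] may be larger.)

E[α(G)] ≥ 713/10 ≈ 71.300000.


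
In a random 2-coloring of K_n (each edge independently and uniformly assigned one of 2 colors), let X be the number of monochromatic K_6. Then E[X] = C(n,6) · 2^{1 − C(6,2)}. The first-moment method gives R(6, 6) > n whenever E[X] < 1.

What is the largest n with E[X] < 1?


We need C(n, 6) · 2^{1 − 15} < 1, i.e. C(n, 6) < 2^{15 − 1} = 16384.
Check values of n near the boundary:
  n = 12: C(12, 6) = 924; 924 < 16384? YES
  n = 13: C(13, 6) = 1716; 1716 < 16384? YES
  n = 14: C(14, 6) = 3003; 3003 < 16384? YES
  n = 15: C(15, 6) = 5005; 5005 < 16384? YES
  n = 16: C(16, 6) = 8008; 8008 < 16384? YES
  n = 17: C(17, 6) = 12376; 12376 < 16384? YES
  n = 18: C(18, 6) = 18564; 18564 < 16384? NO
The largest n with C(n, 6) < 16384 is n = 17 (where E[X] = 1547/2048 ≈ 0.75537). Hence R(6, 6) > 17, i.e. R(6, 6) ≥ 18.

Largest n = 17; hence R(6, 6) > 17.


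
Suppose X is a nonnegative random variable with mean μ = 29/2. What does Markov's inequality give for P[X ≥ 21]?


μ = E[X] = 29/2, a = 21.
Markov: P[X ≥ 21] ≤ μ/a = (29/2)/21 = 29/42.
Numerically: ≈ 0.690.
(Since a = 21 > μ = 14.500, the bound 29/42 is < 1 and informative.)

P[X ≥ 21] ≤ 29/42 ≈ 0.690.


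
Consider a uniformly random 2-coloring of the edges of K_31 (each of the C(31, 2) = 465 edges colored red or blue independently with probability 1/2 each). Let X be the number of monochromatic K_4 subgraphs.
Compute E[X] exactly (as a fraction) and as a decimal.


Let X = Σ_S X_S over the C(31, 4) = 31465 subsets S of size 4, where X_S = 1 if the K_4 on S is monochromatic.
For a fixed S, the K_4 on S has C(4, 2) = 6 edges. P[all 6 edges red] = (1/2)^6, and likewise for blue, so P[monochromatic] = 2·(1/2)^6 = 2^{1 − 6} = 1/32.
Summing: E[X] = C(31, 4) · 2^{1 − 6} = 31465 · 1/32 = 31465/32.
Numerically: E[X] ≈ 983.281.

E[X] = C(31,4)·2^(1−C(4,2)) = 31465/32 ≈ 983.281.


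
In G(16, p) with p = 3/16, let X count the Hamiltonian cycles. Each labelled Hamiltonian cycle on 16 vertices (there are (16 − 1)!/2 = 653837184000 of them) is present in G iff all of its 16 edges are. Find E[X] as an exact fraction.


K_16 has (16 − 1)!/2 = 653837184000 labelled Hamiltonian cycles.
For each such Hamiltonian cycle H, let X_H = 1 if all 16 edges of H are present in G. Then P[X_H = 1] = p^{16} = (3/16)^{16} = 43046721/18446744073709551616.
By linearity of expectation: E[X] = Σ_H E[X_H] = 653837184000 · p^{16} = 653837184000 · 43046721/18446744073709551616 = 27485885585032875/18014398509481984.
Numerically: E[X] ≈ 1.5258.

E[X] = 653837184000 · (3/16)^{16} = 27485885585032875/18014398509481984 ≈ 1.5258.


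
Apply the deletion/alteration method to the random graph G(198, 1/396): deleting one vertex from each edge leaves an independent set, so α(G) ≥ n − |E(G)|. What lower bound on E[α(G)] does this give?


E[|E(G)|] = C(198, 2)·p = 19503 · (1/396) = 197/4.
E[α(G)] ≥ n − E[|E(G)|] = 198 − 197/4 = 595/4.
Numerically: ≈ 148.750.
(This is only a lower bound; the true E[α(G)] may be larger.)

E[α(G)] ≥ 595/4 ≈ 148.750.


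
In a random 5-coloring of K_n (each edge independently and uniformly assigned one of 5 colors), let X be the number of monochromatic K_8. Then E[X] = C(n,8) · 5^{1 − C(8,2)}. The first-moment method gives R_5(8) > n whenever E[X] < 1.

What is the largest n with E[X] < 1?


We need C(n, 8) · 5^{1 − 28} < 1, i.e. C(n, 8) < 5^{28 − 1} = 7450580596923828125.
Check values of n near the boundary:
  n = 862: C(862, 8) = 7317951015318931845; 7317951015318931845 < 7450580596923828125? YES
  n = 863: C(863, 8) = 7386423071602617757; 7386423071602617757 < 7450580596923828125? YES
  n = 864: C(864, 8) = 7455455062926006708; 7455455062926006708 < 7450580596923828125? NO
The largest n with C(n, 8) < 7450580596923828125 is n = 863 (where E[X] = 7386423071602617757/7450580596923828125 ≈ 0.99139). Hence R_5(8) > 863, i.e. R_5(8) ≥ 864.

Largest n = 863; hence R_5(8) > 863.


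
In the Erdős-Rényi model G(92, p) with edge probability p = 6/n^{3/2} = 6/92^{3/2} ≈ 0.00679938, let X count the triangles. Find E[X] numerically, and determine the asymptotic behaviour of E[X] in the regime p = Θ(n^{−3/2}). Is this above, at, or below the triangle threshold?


Number of potential triangles: C(92, 3) = 125580.
Each occurs with probability p³ ≈ (0.00679938)³ ≈ 3.14346427e-07.
By linearity: E[X] = C(92, 3)·p³ ≈ 125580 · 3.14346427e-07 ≈ 0.039476.
Since α = 3/2 > 1, p = c/n^{3/2} = o(1/n) is below the triangle threshold p ~ 1/n. Asymptotically E[X] ~ (c³/6)·n^{3(1−α)} = (6³/6)·n^{-1.5} → 0, so by Markov's inequality G has no triangles w.h.p.

E[X] ≈ 0.039476; in regime p = Θ(1/n^{3/2}) E[X] tends to 0 (below the triangle threshold p ~ 1/n).


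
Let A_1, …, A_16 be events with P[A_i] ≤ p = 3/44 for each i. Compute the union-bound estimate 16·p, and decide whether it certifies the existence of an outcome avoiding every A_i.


Union bound: P[∪_{i=1}^{16} A_i] ≤ Σ_i P[A_i] ≤ 16·p = 16·(3/44) = 12/11.
Numerically: 12/11 ≈ 1.091.
Is 12/11 < 1? NO.
Since the bound 12/11 is ≥ 1, the union bound is uninformative here; it does NOT by itself certify existence.

16·p = 12/11 ≈ 1.091; existence NOT certified by the union bound.


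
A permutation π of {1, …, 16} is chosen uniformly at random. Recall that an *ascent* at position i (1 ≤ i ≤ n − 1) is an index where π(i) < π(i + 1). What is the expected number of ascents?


Write X = Σ X_I over i = 1, …, 15, with X_I the indicator of one ascent.
There are 15 indicators.
For each fixed i, the pair (π(i), π(i+1)) is a uniformly random ordered pair of distinct values from {1, …, 16}; by symmetry P[π(i) < π(i+1)] = 1/2.
By linearity: E[X] = 15 · (1/2) = (16 − 1) · (1/2) = 15/2 ≈ 7.500000.

E[X] = 15/2 = 7.500000.


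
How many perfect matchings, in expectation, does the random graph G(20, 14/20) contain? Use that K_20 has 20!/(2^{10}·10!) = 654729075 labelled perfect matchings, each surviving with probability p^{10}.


K_20 has 20!/(2^{10}·10!) = 654729075 labelled perfect matchings.
For each such perfect matching H, let X_H = 1 if all 10 edges of H are present in G. Then P[X_H = 1] = p^{10} = (7/10)^{10} = 282475249/10000000000.
By linearity of expectation: E[X] = Σ_H E[X_H] = 654729075 · p^{10} = 654729075 · 282475249/10000000000 = 7397790339526587/400000000.
Numerically: E[X] ≈ 1.84945e+07.

E[X] = 654729075 · (7/10)^{10} = 7397790339526587/400000000 ≈ 1.84945e+07.


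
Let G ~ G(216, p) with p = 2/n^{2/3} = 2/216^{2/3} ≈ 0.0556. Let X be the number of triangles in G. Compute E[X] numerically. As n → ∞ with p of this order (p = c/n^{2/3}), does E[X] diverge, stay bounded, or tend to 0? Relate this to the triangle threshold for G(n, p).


Number of potential triangles: C(216, 3) = 1656360.
Each occurs with probability p³ ≈ (0.0556)³ ≈ 1.71468e-04.
By linearity: E[X] = C(216, 3)·p³ ≈ 1656360 · 1.71468e-04 ≈ 284.012.
Since α = 2/3 < 1, p = c/n^{2/3} ≫ 1/n is above the triangle threshold p ~ 1/n. Asymptotically E[X] ~ (c³/6)·n^{3(1−α)} = (2³/6)·n^{1} → ∞; triangles are abundant w.h.p.

E[X] ≈ 284.012; in regime p = Θ(1/n^{2/3}) E[X] diverges (above the triangle threshold p ~ 1/n).


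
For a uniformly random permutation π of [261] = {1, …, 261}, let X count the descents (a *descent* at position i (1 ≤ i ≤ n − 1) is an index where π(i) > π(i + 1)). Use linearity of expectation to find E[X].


Write X = Σ X_I over i = 1, …, 260, with X_I the indicator of one descent.
There are 260 indicators.
For each fixed i, the pair (π(i), π(i+1)) is a uniformly random ordered pair of distinct values from {1, …, 261}; by symmetry P[π(i) > π(i+1)] = 1/2.
By linearity: E[X] = 260 · (1/2) = (261 − 1) · (1/2) = 130 ≈ 130.00000.

E[X] = 130 = 130.00000.


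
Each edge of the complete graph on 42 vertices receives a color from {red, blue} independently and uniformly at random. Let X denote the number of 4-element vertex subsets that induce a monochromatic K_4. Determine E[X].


Let X = Σ_S X_S over the C(42, 4) = 111930 subsets S of size 4, where X_S = 1 if the K_4 on S is monochromatic.
For a fixed S, the K_4 on S has C(4, 2) = 6 edges. P[all 6 edges red] = (1/2)^6, and likewise for blue, so P[monochromatic] = 2·(1/2)^6 = 2^{1 − 6} = 1/32.
By linearity: E[X] = C(42, 4) · 2^{1 − 6} = 111930 · 1/32 = 55965/16.
Numerically: E[X] ≈ 3497.812.

E[X] = C(42,4)·2^(1−C(4,2)) = 55965/16 ≈ 3497.812.


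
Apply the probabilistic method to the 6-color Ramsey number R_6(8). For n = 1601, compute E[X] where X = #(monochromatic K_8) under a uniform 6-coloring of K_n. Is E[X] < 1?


E[X] = C(1601, 8) · 6^{1 − 28} = 1051968746851785076600 · 6^{−27} = 1051968746851785076600/1023490369077469249536.
As a reduced fraction: E[X] = 131496093356473134575/127936296134683656192 ≈ 1.028.
Is E[X] < 1? NO.
Since E[X] ≥ 1, the first-moment bound is inconclusive at n = 1601; it does NOT by itself certify R_6(8) > 1601.

E[X] = 131496093356473134575/127936296134683656192 ≈ 1.028; E[X] ≥ 1; first-moment method inconclusive here.


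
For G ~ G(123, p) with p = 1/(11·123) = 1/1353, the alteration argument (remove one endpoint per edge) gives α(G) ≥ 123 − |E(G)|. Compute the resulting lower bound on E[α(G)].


E[|E(G)|] = C(123, 2)·p = 7503 · (1/1353) = 61/11.
E[α(G)] ≥ n − E[|E(G)|] = 123 − 61/11 = 1292/11.
Numerically: ≈ 117.454545.
(This is only a lower bound; the true E[α(G)] may be larger.)

E[α(G)] ≥ 1292/11 ≈ 117.454545.


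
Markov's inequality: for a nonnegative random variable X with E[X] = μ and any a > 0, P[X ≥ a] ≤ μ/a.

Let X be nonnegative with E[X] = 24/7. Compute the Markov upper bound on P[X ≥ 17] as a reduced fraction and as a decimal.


μ = E[X] = 24/7, a = 17.
Markov: P[X ≥ 17] ≤ μ/a = (24/7)/17 = 24/119.
Numerically: ≈ 0.20168.
(Since a = 17 > μ = 3.42857, the bound 24/119 is < 1 and informative.)

P[X ≥ 17] ≤ 24/119 ≈ 0.20168.


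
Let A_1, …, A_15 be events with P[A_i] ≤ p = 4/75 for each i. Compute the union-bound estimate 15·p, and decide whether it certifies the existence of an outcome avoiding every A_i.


Union bound: P[∪_{i=1}^{15} A_i] ≤ Σ_i P[A_i] ≤ 15·p = 15·(4/75) = 4/5.
Numerically: 4/5 ≈ 0.800.
Is 4/5 < 1? YES.
Since P[∪ A_i] ≤ 4/5 < 1, the complement has P[∩ A_i^c] ≥ 1 − 4/5 = 1/5 > 0, so some outcome avoids every A_i.

15·p = 4/5 ≈ 0.800; existence CERTIFIED by the union bound.


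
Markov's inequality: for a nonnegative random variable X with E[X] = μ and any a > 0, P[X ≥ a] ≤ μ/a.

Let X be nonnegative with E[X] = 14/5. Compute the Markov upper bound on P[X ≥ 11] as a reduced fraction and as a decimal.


μ = E[X] = 14/5, a = 11.
Markov: P[X ≥ 11] ≤ μ/a = (14/5)/11 = 14/55.
Numerically: ≈ 0.255.
(Since a = 11 > μ = 2.800, the bound 14/55 is < 1 and informative.)

P[X ≥ 11] ≤ 14/55 ≈ 0.255.


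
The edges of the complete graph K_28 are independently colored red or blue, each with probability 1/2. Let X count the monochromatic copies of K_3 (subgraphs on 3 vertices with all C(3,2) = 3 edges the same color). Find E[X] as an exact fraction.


Let X = Σ_S X_S over the C(28, 3) = 3276 subsets S of size 3, where X_S = 1 if the K_3 on S is monochromatic.
For a fixed S, the K_3 on S has C(3, 2) = 3 edges. P[all 3 edges red] = (1/2)^3, and likewise for blue, so P[monochromatic] = 2·(1/2)^3 = 2^{1 − 3} = 1/4.
Summing: E[X] = C(28, 3) · 2^{1 − 3} = 3276 · 1/4 = 819.
Numerically: E[X] ≈ 819.000.

E[X] = C(28,3)·2^(1−C(3,2)) = 819 ≈ 819.000.


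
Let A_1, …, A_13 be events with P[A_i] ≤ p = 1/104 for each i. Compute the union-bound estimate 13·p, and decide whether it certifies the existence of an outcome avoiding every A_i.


Union bound: P[∪_{i=1}^{13} A_i] ≤ Σ_i P[A_i] ≤ 13·p = 13·(1/104) = 1/8.
Numerically: 1/8 ≈ 0.125.
Is 1/8 < 1? YES.
Since P[∪ A_i] ≤ 1/8 < 1, the complement has P[∩ A_i^c] ≥ 1 − 1/8 = 7/8 > 0, so some outcome avoids every A_i.

13·p = 1/8 ≈ 0.125; existence CERTIFIED by the union bound.


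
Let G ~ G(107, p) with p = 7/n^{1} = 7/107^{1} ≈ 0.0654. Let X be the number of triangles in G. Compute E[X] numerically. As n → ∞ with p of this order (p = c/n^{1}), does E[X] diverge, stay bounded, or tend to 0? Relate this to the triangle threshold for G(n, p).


Number of potential triangles: C(107, 3) = 198485.
Each occurs with probability p³ ≈ (0.0654)³ ≈ 2.79990e-04.
By linearity: E[X] = C(107, 3)·p³ ≈ 198485 · 2.79990e-04 ≈ 55.574.
Here α = 1, so p = 7/n is exactly at the triangle threshold p ~ 1/n. Asymptotically E[X] → c³/6 = 7³/6 = 343/6 ≈ 57.167, a bounded constant. In this regime the triangle count is asymptotically Poisson(c³/6).

E[X] ≈ 55.574; in regime p = Θ(1/n^{1}) E[X] stays bounded (at the triangle threshold p ~ 1/n).


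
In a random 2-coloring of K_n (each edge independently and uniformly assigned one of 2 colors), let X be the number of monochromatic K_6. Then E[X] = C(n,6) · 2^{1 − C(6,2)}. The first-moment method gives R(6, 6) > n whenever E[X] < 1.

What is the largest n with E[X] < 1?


We need C(n, 6) · 2^{1 − 15} < 1, i.e. C(n, 6) < 2^{15 − 1} = 16384.
Check values of n near the boundary:
  n = 12: C(12, 6) = 924; 924 < 16384? YES
  n = 13: C(13, 6) = 1716; 1716 < 16384? YES
  n = 14: C(14, 6) = 3003; 3003 < 16384? YES
  n = 15: C(15, 6) = 5005; 5005 < 16384? YES
  n = 16: C(16, 6) = 8008; 8008 < 16384? YES
  n = 17: C(17, 6) = 12376; 12376 < 16384? YES
  n = 18: C(18, 6) = 18564; 18564 < 16384? NO
  n = 19: C(19, 6) = 27132; 27132 < 16384? NO
The largest n with C(n, 6) < 16384 is n = 17 (where E[X] = 1547/2048 ≈ 0.75537). Hence R(6, 6) > 17, i.e. R(6, 6) ≥ 18.

Largest n = 17; hence R(6, 6) > 17.


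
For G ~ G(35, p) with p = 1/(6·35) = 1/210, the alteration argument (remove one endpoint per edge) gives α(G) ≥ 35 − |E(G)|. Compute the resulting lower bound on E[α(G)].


E[|E(G)|] = C(35, 2)·p = 595 · (1/210) = 17/6.
E[α(G)] ≥ n − E[|E(G)|] = 35 − 17/6 = 193/6.
Numerically: ≈ 32.167.
(This is only a lower bound; the true E[α(G)] may be larger.)

E[α(G)] ≥ 193/6 ≈ 32.167.


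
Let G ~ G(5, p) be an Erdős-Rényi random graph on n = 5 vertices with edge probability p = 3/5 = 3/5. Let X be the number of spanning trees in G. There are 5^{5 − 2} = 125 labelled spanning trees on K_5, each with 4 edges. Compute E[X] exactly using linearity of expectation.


K_5 has 5^{5 − 2} = 125 labelled spanning trees.
For each such spanning tree H, let X_H = 1 if all 4 edges of H are present in G. Then P[X_H = 1] = p^{4} = (3/5)^{4} = 81/625.
By linearity: E[X] = Σ_H E[X_H] = 125 · p^{4} = 125 · 81/625 = 81/5.
Numerically: E[X] ≈ 16.2.

E[X] = 125 · (3/5)^{4} = 81/5 ≈ 16.2.


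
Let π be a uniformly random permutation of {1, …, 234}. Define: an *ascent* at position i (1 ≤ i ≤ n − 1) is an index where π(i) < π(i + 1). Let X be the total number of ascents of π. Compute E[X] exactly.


Write X = Σ X_I over i = 1, …, 233, with X_I the indicator of one ascent.
There are 233 indicators.
For each fixed i, the pair (π(i), π(i+1)) is a uniformly random ordered pair of distinct values from {1, …, 234}; by symmetry P[π(i) < π(i+1)] = 1/2.
By linearity: E[X] = 233 · (1/2) = (234 − 1) · (1/2) = 233/2 ≈ 116.500000.

E[X] = 233/2 = 116.500000.


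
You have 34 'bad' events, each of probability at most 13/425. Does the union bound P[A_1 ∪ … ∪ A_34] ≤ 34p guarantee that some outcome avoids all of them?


Union bound: P[∪_{i=1}^{34} A_i] ≤ Σ_i P[A_i] ≤ 34·p = 34·(13/425) = 26/25.
Numerically: 26/25 ≈ 1.040000.
Is 26/25 < 1? NO.
Since the bound 26/25 is ≥ 1, the union bound is uninformative here; it does NOT by itself certify existence.

34·p = 26/25 ≈ 1.040000; existence NOT certified by the union bound.


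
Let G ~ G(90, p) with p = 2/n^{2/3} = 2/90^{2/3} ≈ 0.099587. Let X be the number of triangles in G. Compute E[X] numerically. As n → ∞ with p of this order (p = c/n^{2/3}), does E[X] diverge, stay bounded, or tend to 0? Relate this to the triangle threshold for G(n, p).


Number of potential triangles: C(90, 3) = 117480.
Each occurs with probability p³ ≈ (0.099587)³ ≈ 9.8765432e-04.
By linearity: E[X] = C(90, 3)·p³ ≈ 117480 · 9.8765432e-04 ≈ 116.02963.
Since α = 2/3 < 1, p = c/n^{2/3} ≫ 1/n is above the triangle threshold p ~ 1/n. Asymptotically E[X] ~ (c³/6)·n^{3(1−α)} = (2³/6)·n^{1} → ∞; triangles are abundant w.h.p.

E[X] ≈ 116.02963; in regime p = Θ(1/n^{2/3}) E[X] diverges (above the triangle threshold p ~ 1/n).


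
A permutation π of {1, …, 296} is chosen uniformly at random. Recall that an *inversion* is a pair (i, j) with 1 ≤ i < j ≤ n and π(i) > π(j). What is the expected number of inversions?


Write X = Σ X_I over the C(296, 2) = 43660 pairs i < j, with X_I the indicator of one inversion.
There are 43660 indicators.
For each fixed pair i < j, the values π(i) and π(j) are two distinct elements of {1, …, 296} in uniformly random order; by symmetry P[π(i) > π(j)] = 1/2.
By linearity: E[X] = 43660 · (1/2) = C(296, 2) · (1/2) = 43660/2 = 21830 ≈ 21830.000.

E[X] = 21830 = 21830.000.


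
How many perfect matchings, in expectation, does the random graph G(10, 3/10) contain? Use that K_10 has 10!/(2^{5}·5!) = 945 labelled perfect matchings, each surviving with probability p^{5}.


K_10 has 10!/(2^{5}·5!) = 945 labelled perfect matchings.
For each such perfect matching H, let X_H = 1 if all 5 edges of H are present in G. Then P[X_H = 1] = p^{5} = (3/10)^{5} = 243/100000.
By linearity: E[X] = Σ_H E[X_H] = 945 · p^{5} = 945 · 243/100000 = 45927/20000.
Numerically: E[X] ≈ 2.3.

E[X] = 945 · (3/10)^{5} = 45927/20000 ≈ 2.3.


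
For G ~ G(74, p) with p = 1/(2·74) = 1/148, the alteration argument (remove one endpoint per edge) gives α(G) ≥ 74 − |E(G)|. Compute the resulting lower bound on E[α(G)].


E[|E(G)|] = C(74, 2)·p = 2701 · (1/148) = 73/4.
E[α(G)] ≥ n − E[|E(G)|] = 74 − 73/4 = 223/4.
Numerically: ≈ 55.750.
(This is only a lower bound; the true E[α(G)] may be larger.)

E[α(G)] ≥ 223/4 ≈ 55.750.


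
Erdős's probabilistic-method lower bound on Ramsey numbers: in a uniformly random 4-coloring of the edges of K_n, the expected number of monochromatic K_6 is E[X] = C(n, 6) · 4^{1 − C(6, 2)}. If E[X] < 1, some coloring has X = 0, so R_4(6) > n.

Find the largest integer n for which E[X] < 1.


We need C(n, 6) · 4^{1 − 15} < 1, i.e. C(n, 6) < 4^{15 − 1} = 268435456.
Check values of n near the boundary:
  n = 73: C(73, 6) = 170230452; 170230452 < 268435456? YES
  n = 74: C(74, 6) = 185250786; 185250786 < 268435456? YES
  n = 75: C(75, 6) = 201359550; 201359550 < 268435456? YES
  n = 76: C(76, 6) = 218618940; 218618940 < 268435456? YES
  n = 77: C(77, 6) = 237093780; 237093780 < 268435456? YES
  n = 78: C(78, 6) = 256851595; 256851595 < 268435456? YES
  n = 79: C(79, 6) = 277962685; 277962685 < 268435456? NO
  n = 80: C(80, 6) = 300500200; 300500200 < 268435456? NO
  n = 81: C(81, 6) = 324540216; 324540216 < 268435456? NO
The largest n with C(n, 6) < 268435456 is n = 78 (where E[X] = 256851595/268435456 ≈ 0.956847). Hence R_4(6) > 78, i.e. R_4(6) ≥ 79.

Largest n = 78; hence R_4(6) > 78.


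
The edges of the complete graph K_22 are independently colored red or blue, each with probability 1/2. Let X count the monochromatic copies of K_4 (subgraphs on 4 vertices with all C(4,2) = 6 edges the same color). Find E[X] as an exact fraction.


Let X = Σ_S X_S over the C(22, 4) = 7315 subsets S of size 4, where X_S = 1 if the K_4 on S is monochromatic.
For a fixed S, the K_4 on S has C(4, 2) = 6 edges. P[all 6 edges red] = (1/2)^6, and likewise for blue, so P[monochromatic] = 2·(1/2)^6 = 2^{1 − 6} = 1/32.
By linearity of expectation: E[X] = C(22, 4) · 2^{1 − 6} = 7315 · 1/32 = 7315/32.
Numerically: E[X] ≈ 228.594.

E[X] = C(22,4)·2^(1−C(4,2)) = 7315/32 ≈ 228.594.


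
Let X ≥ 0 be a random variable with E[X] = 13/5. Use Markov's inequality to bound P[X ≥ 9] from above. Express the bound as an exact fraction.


μ = E[X] = 13/5, a = 9.
Markov: P[X ≥ 9] ≤ μ/a = (13/5)/9 = 13/45.
Numerically: ≈ 0.28889.
(Since a = 9 > μ = 2.60000, the bound 13/45 is < 1 and informative.)

P[X ≥ 9] ≤ 13/45 ≈ 0.28889.


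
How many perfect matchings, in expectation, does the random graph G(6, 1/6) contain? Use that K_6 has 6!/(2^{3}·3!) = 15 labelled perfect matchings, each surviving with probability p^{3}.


K_6 has 6!/(2^{3}·3!) = 15 labelled perfect matchings.
For each such perfect matching H, let X_H = 1 if all 3 edges of H are present in G. Then P[X_H = 1] = p^{3} = (1/6)^{3} = 1/216.
By linearity: E[X] = Σ_H E[X_H] = 15 · p^{3} = 15 · 1/216 = 5/72.
Numerically: E[X] ≈ 0.0694.

E[X] = 15 · (1/6)^{3} = 5/72 ≈ 0.0694.


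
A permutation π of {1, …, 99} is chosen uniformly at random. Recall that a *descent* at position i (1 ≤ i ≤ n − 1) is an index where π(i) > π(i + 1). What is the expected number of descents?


Write X = Σ X_I over i = 1, …, 98, with X_I the indicator of one descent.
There are 98 indicators.
For each fixed i, the pair (π(i), π(i+1)) is a uniformly random ordered pair of distinct values from {1, …, 99}; by symmetry P[π(i) > π(i+1)] = 1/2.
By linearity: E[X] = 98 · (1/2) = (99 − 1) · (1/2) = 49 ≈ 49.0000.

E[X] = 49 = 49.0000.


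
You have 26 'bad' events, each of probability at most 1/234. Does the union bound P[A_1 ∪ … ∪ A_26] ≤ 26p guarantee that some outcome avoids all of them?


Union bound: P[∪_{i=1}^{26} A_i] ≤ Σ_i P[A_i] ≤ 26·p = 26·(1/234) = 1/9.
Numerically: 1/9 ≈ 0.1111.
Is 1/9 < 1? YES.
Since P[∪ A_i] ≤ 1/9 < 1, the complement has P[∩ A_i^c] ≥ 1 − 1/9 = 8/9 > 0, so some outcome avoids every A_i.

26·p = 1/9 ≈ 0.1111; existence CERTIFIED by the union bound.


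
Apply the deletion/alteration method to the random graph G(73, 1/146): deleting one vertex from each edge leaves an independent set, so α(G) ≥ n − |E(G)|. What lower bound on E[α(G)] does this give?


E[|E(G)|] = C(73, 2)·p = 2628 · (1/146) = 18.
E[α(G)] ≥ n − E[|E(G)|] = 73 − 18 = 55.
Numerically: ≈ 55.000000.
(This is only a lower bound; the true E[α(G)] may be larger.)

E[α(G)] ≥ 55 ≈ 55.000000.


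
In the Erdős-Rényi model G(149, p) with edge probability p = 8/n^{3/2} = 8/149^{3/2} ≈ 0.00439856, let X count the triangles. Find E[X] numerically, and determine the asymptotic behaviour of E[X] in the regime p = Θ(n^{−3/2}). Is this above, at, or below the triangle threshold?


Number of potential triangles: C(149, 3) = 540274.
Each occurs with probability p³ ≈ (0.00439856)³ ≈ 8.51004297e-08.
By linearity: E[X] = C(149, 3)·p³ ≈ 540274 · 8.51004297e-08 ≈ 0.045978.
Since α = 3/2 > 1, p = c/n^{3/2} = o(1/n) is below the triangle threshold p ~ 1/n. Asymptotically E[X] ~ (c³/6)·n^{3(1−α)} = (8³/6)·n^{-1.5} → 0, so by Markov's inequality G has no triangles w.h.p.

E[X] ≈ 0.045978; in regime p = Θ(1/n^{3/2}) E[X] tends to 0 (below the triangle threshold p ~ 1/n).


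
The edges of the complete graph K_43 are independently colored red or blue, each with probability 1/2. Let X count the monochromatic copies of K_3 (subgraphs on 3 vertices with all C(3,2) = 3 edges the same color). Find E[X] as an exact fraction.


Let X = Σ_S X_S over the C(43, 3) = 12341 subsets S of size 3, where X_S = 1 if the K_3 on S is monochromatic.
For a fixed S, the K_3 on S has C(3, 2) = 3 edges. P[all 3 edges red] = (1/2)^3, and likewise for blue, so P[monochromatic] = 2·(1/2)^3 = 2^{1 − 3} = 1/4.
By linearity of expectation: E[X] = C(43, 3) · 2^{1 − 3} = 12341 · 1/4 = 12341/4.
Numerically: E[X] ≈ 3085.250000.

E[X] = C(43,3)·2^(1−C(3,2)) = 12341/4 ≈ 3085.250000.


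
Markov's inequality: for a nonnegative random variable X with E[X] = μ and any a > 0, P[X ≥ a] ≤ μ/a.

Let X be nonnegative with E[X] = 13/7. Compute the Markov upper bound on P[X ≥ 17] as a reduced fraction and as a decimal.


μ = E[X] = 13/7, a = 17.
Markov: P[X ≥ 17] ≤ μ/a = (13/7)/17 = 13/119.
Numerically: ≈ 0.109.
(Since a = 17 > μ = 1.857, the bound 13/119 is < 1 and informative.)

P[X ≥ 17] ≤ 13/119 ≈ 0.109.


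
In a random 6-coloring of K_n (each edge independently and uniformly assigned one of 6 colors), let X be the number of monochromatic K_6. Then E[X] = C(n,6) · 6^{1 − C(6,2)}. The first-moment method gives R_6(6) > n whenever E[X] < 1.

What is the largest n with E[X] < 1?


We need C(n, 6) · 6^{1 − 15} < 1, i.e. C(n, 6) < 6^{15 − 1} = 78364164096.
Check values of n near the boundary:
  n = 195: C(195, 6) = 70656049360; 70656049360 < 78364164096? YES
  n = 196: C(196, 6) = 72887293024; 72887293024 < 78364164096? YES
  n = 197: C(197, 6) = 75176946208; 75176946208 < 78364164096? YES
  n = 198: C(198, 6) = 77526225777; 77526225777 < 78364164096? YES
  n = 199: C(199, 6) = 79936367511; 79936367511 < 78364164096? NO
  n = 200: C(200, 6) = 82408626300; 82408626300 < 78364164096? NO
  n = 201: C(201, 6) = 84944276340; 84944276340 < 78364164096? NO
The largest n with C(n, 6) < 78364164096 is n = 198 (where E[X] = 25842075259/26121388032 ≈ 0.989). Hence R_6(6) > 198, i.e. R_6(6) ≥ 199.

Largest n = 198; hence R_6(6) > 198.


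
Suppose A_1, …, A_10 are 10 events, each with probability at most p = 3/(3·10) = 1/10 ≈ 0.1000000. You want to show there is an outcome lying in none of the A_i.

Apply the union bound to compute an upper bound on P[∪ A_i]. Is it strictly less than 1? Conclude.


Union bound: P[∪_{i=1}^{10} A_i] ≤ Σ_i P[A_i] ≤ 10·p = 10·(1/10) = 1.
Numerically: 1 ≈ 1.0000000.
Is 1 < 1? NO.
Since the bound 1 is ≥ 1, the union bound is uninformative here; it does NOT by itself certify existence.

10·p = 1 ≈ 1.0000000; existence NOT certified by the union bound.


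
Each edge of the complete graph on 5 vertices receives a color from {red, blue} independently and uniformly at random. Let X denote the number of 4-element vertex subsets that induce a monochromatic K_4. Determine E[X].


Let X = Σ_S X_S over the C(5, 4) = 5 subsets S of size 4, where X_S = 1 if the K_4 on S is monochromatic.
For a fixed S, the K_4 on S has C(4, 2) = 6 edges. P[all 6 edges red] = (1/2)^6, and likewise for blue, so P[monochromatic] = 2·(1/2)^6 = 2^{1 − 6} = 1/32.
By linearity: E[X] = C(5, 4) · 2^{1 − 6} = 5 · 1/32 = 5/32.
Numerically: E[X] ≈ 0.156250.

E[X] = C(5,4)·2^(1−C(4,2)) = 5/32 ≈ 0.156250.


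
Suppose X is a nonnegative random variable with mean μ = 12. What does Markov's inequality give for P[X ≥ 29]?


μ = E[X] = 12, a = 29.
Markov: P[X ≥ 29] ≤ μ/a = (12)/29 = 12/29.
Numerically: ≈ 0.41379.
(Since a = 29 > μ = 12.00000, the bound 12/29 is < 1 and informative.)

P[X ≥ 29] ≤ 12/29 ≈ 0.41379.


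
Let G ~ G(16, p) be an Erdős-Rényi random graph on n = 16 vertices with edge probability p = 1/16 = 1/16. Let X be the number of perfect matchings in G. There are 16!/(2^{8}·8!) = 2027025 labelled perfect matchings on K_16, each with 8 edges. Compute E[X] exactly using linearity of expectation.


K_16 has 16!/(2^{8}·8!) = 2027025 labelled perfect matchings.
For each such perfect matching H, let X_H = 1 if all 8 edges of H are present in G. Then P[X_H = 1] = p^{8} = (1/16)^{8} = 1/4294967296.
Summing the indicators: E[X] = Σ_H E[X_H] = 2027025 · p^{8} = 2027025 · 1/4294967296 = 2027025/4294967296.
Numerically: E[X] ≈ 0.000472.

E[X] = 2027025 · (1/16)^{8} = 2027025/4294967296 ≈ 0.000472.


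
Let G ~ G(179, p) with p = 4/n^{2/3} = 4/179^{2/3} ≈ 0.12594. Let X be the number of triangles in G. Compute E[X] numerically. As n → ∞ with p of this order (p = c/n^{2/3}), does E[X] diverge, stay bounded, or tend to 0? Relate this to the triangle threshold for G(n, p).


Number of potential triangles: C(179, 3) = 939929.
Each occurs with probability p³ ≈ (0.12594)³ ≈ 1.9974408e-03.
By linearity: E[X] = C(179, 3)·p³ ≈ 939929 · 1.9974408e-03 ≈ 1877.45251.
Since α = 2/3 < 1, p = c/n^{2/3} ≫ 1/n is above the triangle threshold p ~ 1/n. Asymptotically E[X] ~ (c³/6)·n^{3(1−α)} = (4³/6)·n^{1} → ∞; triangles are abundant w.h.p.

E[X] ≈ 1877.45251; in regime p = Θ(1/n^{2/3}) E[X] diverges (above the triangle threshold p ~ 1/n).


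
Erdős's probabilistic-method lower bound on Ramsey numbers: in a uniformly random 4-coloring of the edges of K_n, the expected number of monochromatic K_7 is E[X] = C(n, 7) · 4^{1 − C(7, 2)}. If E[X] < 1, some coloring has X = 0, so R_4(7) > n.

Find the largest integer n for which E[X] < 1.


We need C(n, 7) · 4^{1 − 21} < 1, i.e. C(n, 7) < 4^{21 − 1} = 1099511627776.
Check values of n near the boundary:
  n = 178: C(178, 7) = 996867063280; 996867063280 < 1099511627776? YES
  n = 179: C(179, 7) = 1037437234460; 1037437234460 < 1099511627776? YES
  n = 180: C(180, 7) = 1079414463600; 1079414463600 < 1099511627776? YES
  n = 181: C(181, 7) = 1122839183400; 1122839183400 < 1099511627776? NO
The largest n with C(n, 7) < 1099511627776 is n = 180 (where E[X] = 67463403975/68719476736 ≈ 0.98172). Hence R_4(7) > 180, i.e. R_4(7) ≥ 181.

Largest n = 180; hence R_4(7) > 180.


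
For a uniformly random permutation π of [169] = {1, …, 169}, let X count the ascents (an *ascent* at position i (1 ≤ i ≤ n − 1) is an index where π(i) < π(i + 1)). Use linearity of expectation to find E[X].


Write X = Σ X_I over i = 1, …, 168, with X_I the indicator of one ascent.
There are 168 indicators.
For each fixed i, the pair (π(i), π(i+1)) is a uniformly random ordered pair of distinct values from {1, …, 169}; by symmetry P[π(i) < π(i+1)] = 1/2.
By linearity: E[X] = 168 · (1/2) = (169 − 1) · (1/2) = 84 ≈ 84.0000.

E[X] = 84 = 84.0000.


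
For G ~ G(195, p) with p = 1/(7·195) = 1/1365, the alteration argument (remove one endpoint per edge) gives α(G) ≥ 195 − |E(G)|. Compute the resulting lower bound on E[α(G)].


E[|E(G)|] = C(195, 2)·p = 18915 · (1/1365) = 97/7.
E[α(G)] ≥ n − E[|E(G)|] = 195 − 97/7 = 1268/7.
Numerically: ≈ 181.143.
(This is only a lower bound; the true E[α(G)] may be larger.)

E[α(G)] ≥ 1268/7 ≈ 181.143.


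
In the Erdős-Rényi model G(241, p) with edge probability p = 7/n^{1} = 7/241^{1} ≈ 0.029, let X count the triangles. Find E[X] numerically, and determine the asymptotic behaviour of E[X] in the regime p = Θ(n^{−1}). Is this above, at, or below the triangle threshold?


Number of potential triangles: C(241, 3) = 2303960.
Each occurs with probability p³ ≈ (0.029)³ ≈ 2.45043e-05.
By linearity: E[X] = C(241, 3)·p³ ≈ 2303960 · 2.45043e-05 ≈ 56.457.
Here α = 1, so p = 7/n is exactly at the triangle threshold p ~ 1/n. Asymptotically E[X] → c³/6 = 7³/6 = 343/6 ≈ 57.167, a bounded constant. In this regime the triangle count is asymptotically Poisson(c³/6).

E[X] ≈ 56.457; in regime p = Θ(1/n^{1}) E[X] stays bounded (at the triangle threshold p ~ 1/n).


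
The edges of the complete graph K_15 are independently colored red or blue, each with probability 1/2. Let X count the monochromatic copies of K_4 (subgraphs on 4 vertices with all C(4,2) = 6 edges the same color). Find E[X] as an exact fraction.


Let X = Σ_S X_S over the C(15, 4) = 1365 subsets S of size 4, where X_S = 1 if the K_4 on S is monochromatic.
For a fixed S, the K_4 on S has C(4, 2) = 6 edges. P[all 6 edges red] = (1/2)^6, and likewise for blue, so P[monochromatic] = 2·(1/2)^6 = 2^{1 − 6} = 1/32.
By linearity of expectation: E[X] = C(15, 4) · 2^{1 − 6} = 1365 · 1/32 = 1365/32.
Numerically: E[X] ≈ 42.6562.

E[X] = C(15,4)·2^(1−C(4,2)) = 1365/32 ≈ 42.6562.


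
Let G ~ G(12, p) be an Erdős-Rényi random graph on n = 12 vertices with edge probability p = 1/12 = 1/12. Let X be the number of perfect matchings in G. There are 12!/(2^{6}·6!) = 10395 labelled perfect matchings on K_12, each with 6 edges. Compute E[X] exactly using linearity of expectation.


K_12 has 12!/(2^{6}·6!) = 10395 labelled perfect matchings.
For each such perfect matching H, let X_H = 1 if all 6 edges of H are present in G. Then P[X_H = 1] = p^{6} = (1/12)^{6} = 1/2985984.
Summing the indicators: E[X] = Σ_H E[X_H] = 10395 · p^{6} = 10395 · 1/2985984 = 385/110592.
Numerically: E[X] ≈ 0.00348126.

E[X] = 10395 · (1/12)^{6} = 385/110592 ≈ 0.00348126.


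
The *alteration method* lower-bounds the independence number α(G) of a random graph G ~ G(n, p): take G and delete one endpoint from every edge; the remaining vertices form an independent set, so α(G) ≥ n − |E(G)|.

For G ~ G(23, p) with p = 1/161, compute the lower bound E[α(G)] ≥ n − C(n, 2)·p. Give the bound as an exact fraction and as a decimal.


E[|E(G)|] = C(23, 2)·p = 253 · (1/161) = 11/7.
E[α(G)] ≥ n − E[|E(G)|] = 23 − 11/7 = 150/7.
Numerically: ≈ 21.4286.
(This is only a lower bound; the true E[α(G)] may be larger.)

E[α(G)] ≥ 150/7 ≈ 21.4286.


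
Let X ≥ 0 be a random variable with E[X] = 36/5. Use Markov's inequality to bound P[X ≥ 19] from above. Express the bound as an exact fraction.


μ = E[X] = 36/5, a = 19.
Markov: P[X ≥ 19] ≤ μ/a = (36/5)/19 = 36/95.
Numerically: ≈ 0.378947.
(Since a = 19 > μ = 7.200000, the bound 36/95 is < 1 and informative.)

P[X ≥ 19] ≤ 36/95 ≈ 0.378947.


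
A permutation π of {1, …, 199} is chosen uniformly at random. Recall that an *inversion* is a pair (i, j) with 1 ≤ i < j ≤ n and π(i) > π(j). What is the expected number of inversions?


Write X = Σ X_I over the C(199, 2) = 19701 pairs i < j, with X_I the indicator of one inversion.
There are 19701 indicators.
For each fixed pair i < j, the values π(i) and π(j) are two distinct elements of {1, …, 199} in uniformly random order; by symmetry P[π(i) > π(j)] = 1/2.
By linearity: E[X] = 19701 · (1/2) = C(199, 2) · (1/2) = 19701/2 = 19701/2 ≈ 9850.50000.

E[X] = 19701/2 = 9850.50000.


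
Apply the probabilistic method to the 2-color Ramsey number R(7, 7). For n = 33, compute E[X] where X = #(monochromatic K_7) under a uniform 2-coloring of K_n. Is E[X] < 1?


E[X] = C(33, 7) · 2^{1 − 21} = 4272048 · 2^{−20} = 4272048/1048576.
As a reduced fraction: E[X] = 267003/65536 ≈ 4.0741425.
Is E[X] < 1? NO.
Since E[X] ≥ 1, the first-moment bound is inconclusive at n = 33; it does NOT by itself certify R(7, 7) > 33.

E[X] = 267003/65536 ≈ 4.0741425; E[X] ≥ 1; first-moment method inconclusive here.


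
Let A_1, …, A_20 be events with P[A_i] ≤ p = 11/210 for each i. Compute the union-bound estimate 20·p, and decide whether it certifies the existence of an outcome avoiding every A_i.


Union bound: P[∪_{i=1}^{20} A_i] ≤ Σ_i P[A_i] ≤ 20·p = 20·(11/210) = 22/21.
Numerically: 22/21 ≈ 1.04762.
Is 22/21 < 1? NO.
Since the bound 22/21 is ≥ 1, the union bound is uninformative here; it does NOT by itself certify existence.

20·p = 22/21 ≈ 1.04762; existence NOT certified by the union bound.


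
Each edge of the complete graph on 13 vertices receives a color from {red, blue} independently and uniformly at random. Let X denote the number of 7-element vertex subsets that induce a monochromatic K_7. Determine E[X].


Let X = Σ_S X_S over the C(13, 7) = 1716 subsets S of size 7, where X_S = 1 if the K_7 on S is monochromatic.
For a fixed S, the K_7 on S has C(7, 2) = 21 edges. P[all 21 edges red] = (1/2)^21, and likewise for blue, so P[monochromatic] = 2·(1/2)^21 = 2^{1 − 21} = 1/1048576.
By linearity: E[X] = C(13, 7) · 2^{1 − 21} = 1716 · 1/1048576 = 429/262144.
Numerically: E[X] ≈ 0.002.

E[X] = C(13,7)·2^(1−C(7,2)) = 429/262144 ≈ 0.002.


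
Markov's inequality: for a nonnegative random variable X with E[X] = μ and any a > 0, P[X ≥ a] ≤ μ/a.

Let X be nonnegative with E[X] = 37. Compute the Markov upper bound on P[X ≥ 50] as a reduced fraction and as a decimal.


μ = E[X] = 37, a = 50.
Markov: P[X ≥ 50] ≤ μ/a = (37)/50 = 37/50.
Numerically: ≈ 0.74000.
(Since a = 50 > μ = 37.00000, the bound 37/50 is < 1 and informative.)

P[X ≥ 50] ≤ 37/50 ≈ 0.74000.


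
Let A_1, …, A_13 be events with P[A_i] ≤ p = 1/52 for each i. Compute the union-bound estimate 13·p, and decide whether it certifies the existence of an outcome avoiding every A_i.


Union bound: P[∪_{i=1}^{13} A_i] ≤ Σ_i P[A_i] ≤ 13·p = 13·(1/52) = 1/4.
Numerically: 1/4 ≈ 0.2500.
Is 1/4 < 1? YES.
Since P[∪ A_i] ≤ 1/4 < 1, the complement has P[∩ A_i^c] ≥ 1 − 1/4 = 3/4 > 0, so some outcome avoids every A_i.

13·p = 1/4 ≈ 0.2500; existence CERTIFIED by the union bound.


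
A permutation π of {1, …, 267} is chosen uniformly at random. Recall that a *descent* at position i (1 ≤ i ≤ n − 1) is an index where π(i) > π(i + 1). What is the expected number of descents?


Write X = Σ X_I over i = 1, …, 266, with X_I the indicator of one descent.
There are 266 indicators.
For each fixed i, the pair (π(i), π(i+1)) is a uniformly random ordered pair of distinct values from {1, …, 267}; by symmetry P[π(i) > π(i+1)] = 1/2.
By linearity: E[X] = 266 · (1/2) = (267 − 1) · (1/2) = 133 ≈ 133.00000.

E[X] = 133 = 133.00000.


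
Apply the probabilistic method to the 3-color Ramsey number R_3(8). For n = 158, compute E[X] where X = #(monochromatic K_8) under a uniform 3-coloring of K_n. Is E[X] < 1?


E[X] = C(158, 8) · 3^{1 − 28} = 8044984271181 · 3^{−27} = 8044984271181/7625597484987.
As a reduced fraction: E[X] = 2681661423727/2541865828329 ≈ 1.0550.
Is E[X] < 1? NO.
Since E[X] ≥ 1, the first-moment bound is inconclusive at n = 158; it does NOT by itself certify R_3(8) > 158.

E[X] = 2681661423727/2541865828329 ≈ 1.0550; E[X] ≥ 1; first-moment method inconclusive here.


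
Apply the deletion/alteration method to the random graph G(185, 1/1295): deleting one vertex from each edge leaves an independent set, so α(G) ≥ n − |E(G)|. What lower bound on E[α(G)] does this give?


E[|E(G)|] = C(185, 2)·p = 17020 · (1/1295) = 92/7.
E[α(G)] ≥ n − E[|E(G)|] = 185 − 92/7 = 1203/7.
Numerically: ≈ 171.857.
(This is only a lower bound; the true E[α(G)] may be larger.)

E[α(G)] ≥ 1203/7 ≈ 171.857.


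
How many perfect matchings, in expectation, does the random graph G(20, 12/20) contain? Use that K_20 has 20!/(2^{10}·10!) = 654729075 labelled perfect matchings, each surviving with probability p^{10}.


K_20 has 20!/(2^{10}·10!) = 654729075 labelled perfect matchings.
For each such perfect matching H, let X_H = 1 if all 10 edges of H are present in G. Then P[X_H = 1] = p^{10} = (3/5)^{10} = 59049/9765625.
By linearity: E[X] = Σ_H E[X_H] = 654729075 · p^{10} = 654729075 · 59049/9765625 = 1546443885987/390625.
Numerically: E[X] ≈ 3.9589e+06.

E[X] = 654729075 · (3/5)^{10} = 1546443885987/390625 ≈ 3.9589e+06.
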